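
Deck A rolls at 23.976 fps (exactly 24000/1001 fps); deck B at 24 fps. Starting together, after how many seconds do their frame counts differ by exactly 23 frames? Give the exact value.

The gap grows by |24 − 24000/1001| = 24/1001 frames per second.
Time for a 23-frame gap: 23 ÷ (24/1001) = 23023/24 s.

23023/24 seconds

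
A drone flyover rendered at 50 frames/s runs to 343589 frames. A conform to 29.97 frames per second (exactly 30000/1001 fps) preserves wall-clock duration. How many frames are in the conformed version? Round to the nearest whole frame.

205947 frames

Frames at target rate = 343589 × (30000/1001) / (50) = 206153400/1001 ≈ 205947.453.
Nearest whole frame: 205947.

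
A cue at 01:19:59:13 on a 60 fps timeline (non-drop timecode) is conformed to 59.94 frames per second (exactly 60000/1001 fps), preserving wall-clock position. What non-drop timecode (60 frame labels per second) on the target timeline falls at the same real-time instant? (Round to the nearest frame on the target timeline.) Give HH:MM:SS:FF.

01:19:54:25

Source frame index: (1×3600 + 19×60 + 59) × 60 + 13 = 287953.
Real time: 287953 / (60) = 287953/60 s.
Target frame: (287953/60) × (60000/1001) = 287953000/1001 ≈ 287665.335 → 287665.
At 60 labels/s: frame 287665 → 01:19:54:25.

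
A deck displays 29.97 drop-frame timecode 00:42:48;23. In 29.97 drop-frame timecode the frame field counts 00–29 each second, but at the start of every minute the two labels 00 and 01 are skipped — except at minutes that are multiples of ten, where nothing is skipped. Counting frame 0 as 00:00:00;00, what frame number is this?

Complete 10-minute blocks: 4, each 17982 frames → 71928.
Remaining 2 whole minutes in the current block: 1800 + 1 × 1798 = 3598 frames.
Within the current minute: 48 × 30 + 23 − 2 = 1461 (labels ;00/;01 skipped at this minute). Total = 71928 + 3598 + 1461 = 76987.

76987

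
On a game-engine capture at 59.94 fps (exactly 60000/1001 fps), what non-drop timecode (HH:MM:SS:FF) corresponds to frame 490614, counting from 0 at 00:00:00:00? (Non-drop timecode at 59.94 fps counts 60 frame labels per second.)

490614 ÷ 60 = 8176 full seconds, remainder 54 frames.
8176 s = 2 h 16 min 16 s.
Timecode: 02:16:16:54.

02:16:16:54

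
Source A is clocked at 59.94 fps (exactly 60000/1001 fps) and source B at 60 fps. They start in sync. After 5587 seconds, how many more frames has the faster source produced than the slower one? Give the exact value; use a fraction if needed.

A emits 60000/1001 × 5587 = 335220000/1001 frames; B emits 60 × 5587 = 335220.
Difference = 335220/1001 frames (≈ 334.8851); B is ahead of A.

335220/1001 frames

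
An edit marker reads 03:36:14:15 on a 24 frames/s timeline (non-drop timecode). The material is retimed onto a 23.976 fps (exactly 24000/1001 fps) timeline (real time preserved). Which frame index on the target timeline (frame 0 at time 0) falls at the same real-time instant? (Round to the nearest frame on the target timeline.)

frame 311080

Source frame index: (3×3600 + 36×60 + 14) × 24 + 15 = 311391.
Real time: 311391 / (24) = 103797/8 s.
Target frame: (103797/8) × (24000/1001) = 311391000/1001 ≈ 311079.920 → 311080.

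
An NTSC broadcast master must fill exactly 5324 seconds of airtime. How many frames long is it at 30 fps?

Frames = 5324 × 30 = 159720.

159720 frames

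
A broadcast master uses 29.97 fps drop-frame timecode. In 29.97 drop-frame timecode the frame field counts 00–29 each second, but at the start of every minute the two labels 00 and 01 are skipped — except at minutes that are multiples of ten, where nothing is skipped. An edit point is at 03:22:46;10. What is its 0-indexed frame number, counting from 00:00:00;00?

364626

As if non-drop at 30 labels/s: (3 × 3600 + 22 × 60 + 46) × 30 + 10 = 364990.
Minute boundaries passed: 202; those not divisible by 10: 202 − 20 = 182; dropped labels = 2 × 182 = 364.
Actual frame index = 364990 − 364 = 364626.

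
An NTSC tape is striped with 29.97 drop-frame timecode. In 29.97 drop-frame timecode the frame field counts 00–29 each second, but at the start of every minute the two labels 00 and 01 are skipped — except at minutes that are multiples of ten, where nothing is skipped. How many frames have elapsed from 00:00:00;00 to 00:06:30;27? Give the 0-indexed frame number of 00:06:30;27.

11715

As if non-drop at 30 labels/s: (0 × 3600 + 6 × 60 + 30) × 30 + 27 = 11727.
Minute boundaries passed: 6; those not divisible by 10: 6 − 0 = 6; dropped labels = 2 × 6 = 12.
Actual frame index = 11727 − 12 = 11715.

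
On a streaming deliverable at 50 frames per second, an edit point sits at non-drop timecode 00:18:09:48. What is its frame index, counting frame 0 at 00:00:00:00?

Total seconds to the label: (0 × 3600 + 18 × 60 + 9) = 1089.
Frame index = 1089 × 50 + 48 = 54498.

54498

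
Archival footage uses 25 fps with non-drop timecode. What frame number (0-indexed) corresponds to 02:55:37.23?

frame 263448

Total seconds to the label: (2 × 3600 + 55 × 60 + 37) = 10537.
Frame index = 10537 × 25 + 23 = 263448.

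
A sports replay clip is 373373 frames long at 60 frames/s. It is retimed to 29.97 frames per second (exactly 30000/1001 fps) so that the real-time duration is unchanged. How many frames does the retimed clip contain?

Target frames = source frames × (target rate / source rate) = 373373 × (30000/1001)/(60) = 373373 × 500/1001 = 186500.

186500 frames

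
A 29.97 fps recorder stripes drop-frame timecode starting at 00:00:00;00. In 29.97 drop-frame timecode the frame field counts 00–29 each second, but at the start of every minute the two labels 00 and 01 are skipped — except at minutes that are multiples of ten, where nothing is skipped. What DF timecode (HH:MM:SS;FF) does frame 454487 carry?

04:12:44;21

Ten DF minutes hold 17982 frames, so frame 454487 lies in block 25 (frames 449550–467531) with 4937 frames into that block.
The block's first minute is 1800 frames and the rest 1798 each; 4937 frames reaches minute 2, so 25 × 18 + 2 × 2 = 454 labels have been skipped so far.
Adding those back, label number 454487 + 454 = 454941 at 30 labels/s is 15164 s + 21 f = 4 h 12 min 44 s frame 21, i.e. 04:12:44;21.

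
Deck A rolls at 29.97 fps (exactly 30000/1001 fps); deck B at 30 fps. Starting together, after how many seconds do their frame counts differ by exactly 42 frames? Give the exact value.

The gap grows by |30 − 30000/1001| = 30/1001 frames per second.
Time for a 42-frame gap: 42 ÷ (30/1001) = 1401.4 s.

1401.4 seconds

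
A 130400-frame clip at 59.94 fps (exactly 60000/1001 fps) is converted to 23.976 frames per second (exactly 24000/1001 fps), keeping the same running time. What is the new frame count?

Target frames = source frames × (target rate / source rate) = 130400 × (24000/1001)/(60000/1001) = 130400 × 2/5 = 52160.

52160 frames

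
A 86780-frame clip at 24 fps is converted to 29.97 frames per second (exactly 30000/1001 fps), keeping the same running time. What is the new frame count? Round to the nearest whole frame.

108367 frames

Frames at target rate = 86780 × (30000/1001) / (24) = 108475000/1001 ≈ 108366.633.
Nearest whole frame: 108367.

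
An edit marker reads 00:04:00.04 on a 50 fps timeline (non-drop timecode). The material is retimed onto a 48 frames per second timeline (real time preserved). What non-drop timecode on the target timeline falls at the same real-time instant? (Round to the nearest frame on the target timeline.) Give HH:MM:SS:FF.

Source frame index: (0×3600 + 4×60 + 0) × 50 + 4 = 12004.
Real time: 12004 / (50) = 6002/25 s.
Target frame: (6002/25) × (48) = 288096/25 ≈ 11523.840 → 11524.
At 48 labels/s: frame 11524 → 00:04:00:04.

00:04:00:04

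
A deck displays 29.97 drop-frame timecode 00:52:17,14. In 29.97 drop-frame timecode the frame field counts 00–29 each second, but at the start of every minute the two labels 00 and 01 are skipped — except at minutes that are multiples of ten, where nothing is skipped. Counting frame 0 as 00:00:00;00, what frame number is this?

94030

As if non-drop at 30 labels/s: (0 × 3600 + 52 × 60 + 17) × 30 + 14 = 94124.
Minute boundaries passed: 52; those not divisible by 10: 52 − 5 = 47; dropped labels = 2 × 47 = 94.
Actual frame index = 94124 − 94 = 94030.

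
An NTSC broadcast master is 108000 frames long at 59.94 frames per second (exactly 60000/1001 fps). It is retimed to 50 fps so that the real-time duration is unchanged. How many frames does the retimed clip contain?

90090 frames

Target frames = source frames × (target rate / source rate) = 108000 × (50)/(60000/1001) = 108000 × 1001/1200 = 90090.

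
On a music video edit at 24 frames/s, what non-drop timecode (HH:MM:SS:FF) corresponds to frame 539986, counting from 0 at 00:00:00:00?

539986 ÷ 24 = 22499 full seconds, remainder 10 frames.
22499 s = 6 h 14 min 59 s.
Timecode: 06:14:59:10.

06:14:59:10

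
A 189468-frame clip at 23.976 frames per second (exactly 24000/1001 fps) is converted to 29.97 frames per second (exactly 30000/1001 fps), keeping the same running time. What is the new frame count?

Target frames = source frames × (target rate / source rate) = 189468 × (30000/1001)/(24000/1001) = 189468 × 5/4 = 236835.

236835 frames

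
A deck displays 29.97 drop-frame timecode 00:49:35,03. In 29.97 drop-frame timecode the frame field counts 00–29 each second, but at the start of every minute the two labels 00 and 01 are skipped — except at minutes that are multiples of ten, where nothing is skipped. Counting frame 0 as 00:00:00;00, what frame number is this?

89163

Complete 10-minute blocks: 4, each 17982 frames → 71928.
Remaining 9 whole minutes in the current block: 1800 + 8 × 1798 = 16184 frames.
Within the current minute: 35 × 30 + 3 − 2 = 1051 (labels ;00/;01 skipped at this minute). Total = 71928 + 16184 + 1051 = 89163.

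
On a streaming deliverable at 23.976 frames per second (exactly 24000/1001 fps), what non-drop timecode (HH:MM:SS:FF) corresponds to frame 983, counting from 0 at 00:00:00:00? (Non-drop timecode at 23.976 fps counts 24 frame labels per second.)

00:00:40:23

983 ÷ 24 = 40 full seconds, remainder 23 frames.
40 s = 0 h 0 min 40 s.
Timecode: 00:00:40:23.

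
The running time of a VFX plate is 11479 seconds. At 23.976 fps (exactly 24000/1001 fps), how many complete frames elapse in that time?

275220 frames

Frames = 11479 × 24000/1001 = 21192000/77 ≈ 275220.7792.
Complete frames: 275220.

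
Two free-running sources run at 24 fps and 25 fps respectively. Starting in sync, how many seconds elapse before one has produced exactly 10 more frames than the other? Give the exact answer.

10 seconds

The gap grows by |25 − 24| = 1 frame per second.
Time for a 10-frame gap: 10 ÷ (1) = 10 s.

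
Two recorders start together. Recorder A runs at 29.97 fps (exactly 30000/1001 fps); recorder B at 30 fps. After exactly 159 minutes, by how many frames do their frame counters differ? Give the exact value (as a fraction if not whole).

286200/1001 frames

159 min = 9540 s.
A emits 30000/1001 × 9540 = 286200000/1001 frames; B emits 30 × 9540 = 286200.
Difference = 286200/1001 frames (≈ 285.9141); B is ahead of A.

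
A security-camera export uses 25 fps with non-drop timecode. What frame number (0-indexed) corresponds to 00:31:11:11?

frame 46786

Total seconds to the label: (0 × 3600 + 31 × 60 + 11) = 1871.
Frame index = 1871 × 25 + 11 = 46786.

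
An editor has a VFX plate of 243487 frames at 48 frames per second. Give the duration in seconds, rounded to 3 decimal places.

Running time = 243487 × 1/48 = 243487/48 s ≈ 5072.646 s.

5072.646 seconds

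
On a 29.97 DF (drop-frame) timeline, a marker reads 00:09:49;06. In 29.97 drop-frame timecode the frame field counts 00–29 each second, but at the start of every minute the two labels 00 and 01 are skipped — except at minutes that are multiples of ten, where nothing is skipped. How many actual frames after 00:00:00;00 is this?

Complete 10-minute blocks: 0, each 17982 frames → 0.
Remaining 9 whole minutes in the current block: 1800 + 8 × 1798 = 16184 frames.
Within the current minute: 49 × 30 + 6 − 2 = 1474 (labels ;00/;01 skipped at this minute). Total = 0 + 16184 + 1474 = 17658.

17658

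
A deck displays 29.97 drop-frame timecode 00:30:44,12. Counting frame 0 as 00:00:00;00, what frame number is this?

55278

As if non-drop at 30 labels/s: (0 × 3600 + 30 × 60 + 44) × 30 + 12 = 55332.
Minute boundaries passed: 30; those not divisible by 10: 30 − 3 = 27; dropped labels = 2 × 27 = 54.
Actual frame index = 55332 − 54 = 55278.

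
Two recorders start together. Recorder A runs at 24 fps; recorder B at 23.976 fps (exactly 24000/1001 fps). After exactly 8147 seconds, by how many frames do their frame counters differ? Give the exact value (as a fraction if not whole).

195528/1001 frames

A emits 24 × 8147 = 195528 frames; B emits 24000/1001 × 8147 = 195528000/1001.
Difference = 195528/1001 frames (≈ 195.3327); B is behind A.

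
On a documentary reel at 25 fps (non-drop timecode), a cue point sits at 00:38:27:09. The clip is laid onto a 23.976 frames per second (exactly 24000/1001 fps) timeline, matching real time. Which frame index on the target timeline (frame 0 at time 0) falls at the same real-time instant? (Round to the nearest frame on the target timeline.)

frame 55321

Source frame index: (0×3600 + 38×60 + 27) × 25 + 9 = 57684.
Real time: 57684 / (25) = 57684/25 s.
Target frame: (57684/25) × (24000/1001) = 5034240/91 ≈ 55321.319 → 55321.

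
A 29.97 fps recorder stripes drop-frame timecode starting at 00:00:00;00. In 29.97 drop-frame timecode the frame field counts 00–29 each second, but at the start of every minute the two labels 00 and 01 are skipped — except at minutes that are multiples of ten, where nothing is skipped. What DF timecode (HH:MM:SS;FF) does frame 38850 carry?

00:21:36;08

Each 10-minute DF block holds 10 × 60 × 30 − 9 × 2 = 17982 frames. 38850 ÷ 17982 → 2 full blocks, remainder 2886.
Within the partial block the first minute is 1800 frames and each further minute 1798, so 1 further minute boundary passed. Total skipped labels = 18 × 2 + 2 × 1 = 38.
Non-drop label index = 38850 + 38 = 38888; at 30 labels/s that is 00:21:36:08, i.e. DF 00:21:36;08.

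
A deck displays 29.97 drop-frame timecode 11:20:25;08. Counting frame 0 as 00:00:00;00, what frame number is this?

1223534

As if non-drop at 30 labels/s: (11 × 3600 + 20 × 60 + 25) × 30 + 8 = 1224758.
Minute boundaries passed: 680; those not divisible by 10: 680 − 68 = 612; dropped labels = 2 × 612 = 1224.
Actual frame index = 1224758 − 1224 = 1223534.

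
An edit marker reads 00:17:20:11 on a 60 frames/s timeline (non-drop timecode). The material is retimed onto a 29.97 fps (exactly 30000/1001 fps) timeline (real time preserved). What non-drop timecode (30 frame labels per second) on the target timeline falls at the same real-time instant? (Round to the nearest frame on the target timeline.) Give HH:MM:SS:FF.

Source frame index: (0×3600 + 17×60 + 20) × 60 + 11 = 62411.
Real time: 62411 / (60) = 62411/60 s.
Target frame: (62411/60) × (30000/1001) = 31205500/1001 ≈ 31174.326 → 31174.
At 30 labels/s: frame 31174 → 00:17:19:04.

00:17:19:04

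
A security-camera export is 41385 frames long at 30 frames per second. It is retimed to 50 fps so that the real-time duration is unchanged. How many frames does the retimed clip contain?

Target frames = source frames × (target rate / source rate) = 41385 × (50)/(30) = 41385 × 5/3 = 68975.

68975 frames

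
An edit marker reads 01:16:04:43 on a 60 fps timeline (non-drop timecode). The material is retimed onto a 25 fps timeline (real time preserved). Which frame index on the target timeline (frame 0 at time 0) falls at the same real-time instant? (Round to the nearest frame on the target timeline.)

frame 114118

Source frame index: (1×3600 + 16×60 + 4) × 60 + 43 = 273883.
Real time: 273883 / (60) = 273883/60 s.
Target frame: (273883/60) × (25) = 1369415/12 ≈ 114117.917 → 114118.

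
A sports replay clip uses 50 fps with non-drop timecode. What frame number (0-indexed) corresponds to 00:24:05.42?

frame 72292

Total seconds to the label: (0 × 3600 + 24 × 60 + 5) = 1445.
Frame index = 1445 × 50 + 42 = 72292.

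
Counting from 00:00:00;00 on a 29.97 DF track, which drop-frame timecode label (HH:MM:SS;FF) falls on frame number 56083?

00:31:11;09

Ten DF minutes hold 17982 frames, so frame 56083 lies in block 3 (frames 53946–71927) with 2137 frames into that block.
The block's first minute is 1800 frames and the rest 1798 each; 2137 frames reaches minute 1, so 3 × 18 + 1 × 2 = 56 labels have been skipped so far.
Adding those back, label number 56083 + 56 = 56139 at 30 labels/s is 1871 s + 9 f = 0 h 31 min 11 s frame 9, i.e. 00:31:11;09.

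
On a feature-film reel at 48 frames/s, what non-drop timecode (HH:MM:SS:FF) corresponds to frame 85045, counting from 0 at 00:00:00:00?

00:29:31:37

85045 ÷ 48 = 1771 full seconds, remainder 37 frames.
1771 s = 0 h 29 min 31 s.
Timecode: 00:29:31:37.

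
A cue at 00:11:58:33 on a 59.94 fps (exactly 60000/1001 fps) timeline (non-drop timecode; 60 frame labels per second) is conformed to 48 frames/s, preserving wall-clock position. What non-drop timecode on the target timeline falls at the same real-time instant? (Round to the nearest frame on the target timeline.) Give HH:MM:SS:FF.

00:11:59:13

Source frame index: (0×3600 + 11×60 + 58) × 60 + 33 = 43113.
Real time: 43113 / (60000/1001) = 14385371/20000 s.
Target frame: (14385371/20000) × (48) = 43156113/1250 ≈ 34524.890 → 34525.
At 48 labels/s: frame 34525 → 00:11:59:13.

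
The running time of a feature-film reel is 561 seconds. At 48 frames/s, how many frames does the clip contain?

Frames = 561 × 48 = 26928.

26928 frames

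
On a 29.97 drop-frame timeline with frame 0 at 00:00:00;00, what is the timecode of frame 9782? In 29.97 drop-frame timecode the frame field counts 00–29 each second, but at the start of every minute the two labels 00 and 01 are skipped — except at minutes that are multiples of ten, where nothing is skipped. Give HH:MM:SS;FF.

00:05:26;12

Ten DF minutes hold 17982 frames, so frame 9782 lies in block 0 (frames 0–17981) with 9782 frames into that block.
The block's first minute is 1800 frames and the rest 1798 each; 9782 frames reaches minute 5, so 0 × 18 + 5 × 2 = 10 labels have been skipped so far.
Adding those back, label number 9782 + 10 = 9792 at 30 labels/s is 326 s + 12 f = 0 h 5 min 26 s frame 12, i.e. 00:05:26;12.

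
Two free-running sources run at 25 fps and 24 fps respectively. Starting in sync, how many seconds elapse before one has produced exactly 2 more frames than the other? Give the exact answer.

2 seconds

The gap grows by |24 − 25| = 1 frame per second.
Time for a 2-frame gap: 2 ÷ (1) = 2 s.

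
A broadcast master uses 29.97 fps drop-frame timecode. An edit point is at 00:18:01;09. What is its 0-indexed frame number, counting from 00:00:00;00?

As if non-drop at 30 labels/s: (0 × 3600 + 18 × 60 + 1) × 30 + 9 = 32439.
Minute boundaries passed: 18; those not divisible by 10: 18 − 1 = 17; dropped labels = 2 × 17 = 34.
Actual frame index = 32439 − 34 = 32405.

32405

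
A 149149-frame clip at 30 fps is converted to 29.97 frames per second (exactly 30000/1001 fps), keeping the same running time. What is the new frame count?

Target frames = source frames × (target rate / source rate) = 149149 × (30000/1001)/(30) = 149149 × 1000/1001 = 149000.

149000 frames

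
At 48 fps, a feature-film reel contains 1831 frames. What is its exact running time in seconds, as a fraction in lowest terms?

Running time = 1831 ÷ (48) = 1831 × 1/48 = 1831/48 s.

1831/48 seconds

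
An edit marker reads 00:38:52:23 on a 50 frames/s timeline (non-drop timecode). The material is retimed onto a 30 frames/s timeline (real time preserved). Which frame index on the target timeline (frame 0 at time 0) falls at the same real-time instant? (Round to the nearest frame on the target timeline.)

Source frame index: (0×3600 + 38×60 + 52) × 50 + 23 = 116623.
Real time: 116623 / (50) = 116623/50 s.
Target frame: (116623/50) × (30) = 349869/5 ≈ 69973.800 → 69974.

frame 69974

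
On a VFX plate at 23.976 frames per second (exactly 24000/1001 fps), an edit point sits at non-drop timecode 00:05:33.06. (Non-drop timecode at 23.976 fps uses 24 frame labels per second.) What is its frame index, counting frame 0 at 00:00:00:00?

Total seconds to the label: (0 × 3600 + 5 × 60 + 33) = 333.
Frame index = 333 × 24 + 6 = 7998.

frame 7998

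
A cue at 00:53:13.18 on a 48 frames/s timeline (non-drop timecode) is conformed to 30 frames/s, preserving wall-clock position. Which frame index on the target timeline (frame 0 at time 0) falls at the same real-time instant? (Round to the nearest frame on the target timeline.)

Source frame index: (0×3600 + 53×60 + 13) × 48 + 18 = 153282.
Real time: 153282 / (48) = 25547/8 s.
Target frame: (25547/8) × (30) = 383205/4 ≈ 95801.250 → 95801.

frame 95801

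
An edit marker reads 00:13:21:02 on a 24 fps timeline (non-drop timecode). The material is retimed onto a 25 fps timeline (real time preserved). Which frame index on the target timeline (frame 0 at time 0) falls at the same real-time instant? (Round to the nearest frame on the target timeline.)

Source frame index: (0×3600 + 13×60 + 21) × 24 + 2 = 19226.
Real time: 19226 / (24) = 9613/12 s.
Target frame: (9613/12) × (25) = 240325/12 ≈ 20027.083 → 20027.

frame 20027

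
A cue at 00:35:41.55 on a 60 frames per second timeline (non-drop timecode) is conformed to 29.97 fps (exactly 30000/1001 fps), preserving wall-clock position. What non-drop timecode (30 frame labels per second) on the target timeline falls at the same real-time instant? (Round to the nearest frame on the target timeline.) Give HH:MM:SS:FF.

Source frame index: (0×3600 + 35×60 + 41) × 60 + 55 = 128515.
Real time: 128515 / (60) = 25703/12 s.
Target frame: (25703/12) × (30000/1001) = 64257500/1001 ≈ 64193.307 → 64193.
At 30 labels/s: frame 64193 → 00:35:39:23.

00:35:39:23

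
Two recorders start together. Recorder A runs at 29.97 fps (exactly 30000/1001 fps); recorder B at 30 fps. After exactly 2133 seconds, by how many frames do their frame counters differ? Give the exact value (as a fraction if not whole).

A emits 30000/1001 × 2133 = 63990000/1001 frames; B emits 30 × 2133 = 63990.
Difference = 63990/1001 frames (≈ 63.9261); B is ahead of A.

63990/1001 frames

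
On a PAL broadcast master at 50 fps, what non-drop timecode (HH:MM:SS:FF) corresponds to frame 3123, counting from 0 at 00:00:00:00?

3123 ÷ 50 = 62 full seconds, remainder 23 frames.
62 s = 0 h 1 min 2 s.
Timecode: 00:01:02:23.

00:01:02:23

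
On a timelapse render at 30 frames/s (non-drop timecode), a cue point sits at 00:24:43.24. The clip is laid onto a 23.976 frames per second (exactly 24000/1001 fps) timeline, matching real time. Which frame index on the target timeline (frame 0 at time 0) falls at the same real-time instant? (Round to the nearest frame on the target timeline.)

frame 35576

Source frame index: (0×3600 + 24×60 + 43) × 30 + 24 = 44514.
Real time: 44514 / (30) = 7419/5 s.
Target frame: (7419/5) × (24000/1001) = 35611200/1001 ≈ 35575.624 → 35576.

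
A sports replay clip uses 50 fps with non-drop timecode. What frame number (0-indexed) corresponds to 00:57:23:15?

Total seconds to the label: (0 × 3600 + 57 × 60 + 23) = 3443.
Frame index = 3443 × 50 + 15 = 172165.

172165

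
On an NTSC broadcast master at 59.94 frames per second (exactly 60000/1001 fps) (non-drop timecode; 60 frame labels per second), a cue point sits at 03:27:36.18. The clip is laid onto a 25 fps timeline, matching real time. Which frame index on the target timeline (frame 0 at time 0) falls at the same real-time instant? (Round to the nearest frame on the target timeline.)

frame 311719

Source frame index: (3×3600 + 27×60 + 36) × 60 + 18 = 747378.
Real time: 747378 / (60000/1001) = 124687563/10000 s.
Target frame: (124687563/10000) × (25) = 124687563/400 ≈ 311718.907 → 311719.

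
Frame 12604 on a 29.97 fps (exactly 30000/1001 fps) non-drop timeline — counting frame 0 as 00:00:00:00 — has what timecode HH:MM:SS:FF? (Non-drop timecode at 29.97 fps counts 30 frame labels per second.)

00:07:00:04

12604 ÷ 30 = 420 full seconds, remainder 4 frames.
420 s = 0 h 7 min 0 s.
Timecode: 00:07:00:04.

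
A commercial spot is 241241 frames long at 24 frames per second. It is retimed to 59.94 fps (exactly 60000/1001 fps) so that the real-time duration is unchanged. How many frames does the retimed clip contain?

602500 frames

Target frames = source frames × (target rate / source rate) = 241241 × (60000/1001)/(24) = 241241 × 2500/1001 = 602500.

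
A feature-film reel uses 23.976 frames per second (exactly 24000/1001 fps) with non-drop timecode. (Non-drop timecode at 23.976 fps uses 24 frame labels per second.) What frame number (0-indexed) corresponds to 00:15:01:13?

21637

Total seconds to the label: (0 × 3600 + 15 × 60 + 1) = 901.
Frame index = 901 × 24 + 13 = 21637.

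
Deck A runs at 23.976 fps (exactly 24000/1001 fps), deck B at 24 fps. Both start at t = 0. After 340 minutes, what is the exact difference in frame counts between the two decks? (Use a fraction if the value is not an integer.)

489600/1001 frames

340 min = 20400 s.
A emits 24000/1001 × 20400 = 489600000/1001 frames; B emits 24 × 20400 = 489600.
Difference = 489600/1001 frames (≈ 489.1109); B is ahead of A.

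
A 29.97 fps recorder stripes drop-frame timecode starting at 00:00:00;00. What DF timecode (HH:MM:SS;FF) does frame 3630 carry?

Each 10-minute DF block holds 10 × 60 × 30 − 9 × 2 = 17982 frames. 3630 ÷ 17982 → 0 full blocks, remainder 3630.
Within the partial block the first minute is 1800 frames and each further minute 1798, so 2 further minute boundaries passed. Total skipped labels = 18 × 0 + 2 × 2 = 4.
Non-drop label index = 3630 + 4 = 3634; at 30 labels/s that is 00:02:01:04, i.e. DF 00:02:01;04.

00:02:01;04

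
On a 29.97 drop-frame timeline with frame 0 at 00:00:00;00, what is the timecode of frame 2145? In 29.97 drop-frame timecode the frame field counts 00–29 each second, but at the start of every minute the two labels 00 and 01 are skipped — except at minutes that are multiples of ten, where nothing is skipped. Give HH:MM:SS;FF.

Ten DF minutes hold 17982 frames, so frame 2145 lies in block 0 (frames 0–17981) with 2145 frames into that block.
The block's first minute is 1800 frames and the rest 1798 each; 2145 frames reaches minute 1, so 0 × 18 + 1 × 2 = 2 labels have been skipped so far.
Adding those back, label number 2145 + 2 = 2147 at 30 labels/s is 71 s + 17 f = 0 h 1 min 11 s frame 17, i.e. 00:01:11;17.

00:01:11;17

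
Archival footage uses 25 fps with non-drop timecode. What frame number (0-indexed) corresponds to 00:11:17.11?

Total seconds to the label: (0 × 3600 + 11 × 60 + 17) = 677.
Frame index = 677 × 25 + 11 = 16936.

16936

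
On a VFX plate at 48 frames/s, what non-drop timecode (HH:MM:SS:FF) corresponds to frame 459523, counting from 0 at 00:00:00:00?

459523 ÷ 48 = 9573 full seconds, remainder 19 frames.
9573 s = 2 h 39 min 33 s.
Timecode: 02:39:33:19.

02:39:33:19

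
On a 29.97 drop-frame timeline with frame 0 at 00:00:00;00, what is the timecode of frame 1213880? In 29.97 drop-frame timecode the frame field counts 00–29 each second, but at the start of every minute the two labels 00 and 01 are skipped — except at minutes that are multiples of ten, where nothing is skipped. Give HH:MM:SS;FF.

Each 10-minute DF block holds 10 × 60 × 30 − 9 × 2 = 17982 frames. 1213880 ÷ 17982 → 67 full blocks, remainder 9086.
Within the partial block the first minute is 1800 frames and each further minute 1798, so 5 further minute boundaries passed. Total skipped labels = 18 × 67 + 2 × 5 = 1216.
Non-drop label index = 1213880 + 1216 = 1215096; at 30 labels/s that is 11:15:03:06, i.e. DF 11:15:03;06.

11:15:03;06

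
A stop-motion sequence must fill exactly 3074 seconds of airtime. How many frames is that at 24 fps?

Frames = 3074 × 24 = 73776.

73776 frames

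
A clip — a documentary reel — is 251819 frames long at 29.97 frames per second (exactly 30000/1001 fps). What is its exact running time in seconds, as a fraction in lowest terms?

252070819/30000 seconds

Running time = 251819 ÷ (30000/1001) = 251819 × 1001/30000 = 252070819/30000 s.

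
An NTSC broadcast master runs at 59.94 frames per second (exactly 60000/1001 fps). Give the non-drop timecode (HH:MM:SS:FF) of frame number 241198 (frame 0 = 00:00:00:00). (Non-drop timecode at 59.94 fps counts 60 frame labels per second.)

01:06:59:58

241198 ÷ 60 = 4019 full seconds, remainder 58 frames.
4019 s = 1 h 6 min 59 s.
Timecode: 01:06:59:58.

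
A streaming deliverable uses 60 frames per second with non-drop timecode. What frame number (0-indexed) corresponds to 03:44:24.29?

Total seconds to the label: (3 × 3600 + 44 × 60 + 24) = 13464.
Frame index = 13464 × 60 + 29 = 807869.

frame 807869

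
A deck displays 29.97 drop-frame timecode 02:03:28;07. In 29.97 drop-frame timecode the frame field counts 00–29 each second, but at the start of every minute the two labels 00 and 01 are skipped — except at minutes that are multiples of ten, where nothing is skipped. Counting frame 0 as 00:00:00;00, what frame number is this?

222025

Complete 10-minute blocks: 12, each 17982 frames → 215784.
Remaining 3 whole minutes in the current block: 1800 + 2 × 1798 = 5396 frames.
Within the current minute: 28 × 30 + 7 − 2 = 845 (labels ;00/;01 skipped at this minute). Total = 215784 + 5396 + 845 = 222025.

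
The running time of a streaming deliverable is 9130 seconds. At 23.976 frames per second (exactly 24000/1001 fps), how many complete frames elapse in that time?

218901 frames

Frames = 9130 × 24000/1001 = 19920000/91 ≈ 218901.0989.
Complete frames: 218901.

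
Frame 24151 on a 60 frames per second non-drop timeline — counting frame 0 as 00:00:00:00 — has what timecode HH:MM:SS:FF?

24151 ÷ 60 = 402 full seconds, remainder 31 frames.
402 s = 0 h 6 min 42 s.
Timecode: 00:06:42:31.

00:06:42:31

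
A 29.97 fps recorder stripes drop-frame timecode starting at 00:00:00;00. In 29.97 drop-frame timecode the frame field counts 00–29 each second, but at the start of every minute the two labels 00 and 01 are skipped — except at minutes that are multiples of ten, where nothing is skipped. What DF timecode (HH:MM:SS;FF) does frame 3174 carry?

Ten DF minutes hold 17982 frames, so frame 3174 lies in block 0 (frames 0–17981) with 3174 frames into that block.
The block's first minute is 1800 frames and the rest 1798 each; 3174 frames reaches minute 1, so 0 × 18 + 1 × 2 = 2 labels have been skipped so far.
Adding those back, label number 3174 + 2 = 3176 at 30 labels/s is 105 s + 26 f = 0 h 1 min 45 s frame 26, i.e. 00:01:45;26.

00:01:45;26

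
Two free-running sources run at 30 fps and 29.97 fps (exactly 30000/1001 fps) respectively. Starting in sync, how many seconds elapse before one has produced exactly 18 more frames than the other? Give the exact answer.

600.6 seconds

The gap grows by |30000/1001 − 30| = 30/1001 frames per second.
Time for a 18-frame gap: 18 ÷ (30/1001) = 600.6 s.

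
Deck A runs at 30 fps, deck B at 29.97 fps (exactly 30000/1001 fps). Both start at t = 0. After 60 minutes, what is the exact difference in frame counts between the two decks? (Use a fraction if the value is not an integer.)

108000/1001 frames

60 min = 3600 s.
A emits 30 × 3600 = 108000 frames; B emits 30000/1001 × 3600 = 108000000/1001.
Difference = 108000/1001 frames (≈ 107.8921); B is behind A.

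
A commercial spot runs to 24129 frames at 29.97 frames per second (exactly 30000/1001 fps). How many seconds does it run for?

805.1043 seconds

Running time = 24129 / (30000/1001) = 805.1043 s.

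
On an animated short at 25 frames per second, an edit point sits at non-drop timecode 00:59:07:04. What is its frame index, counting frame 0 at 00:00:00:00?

Total seconds to the label: (0 × 3600 + 59 × 60 + 7) = 3547.
Frame index = 3547 × 25 + 4 = 88679.

88679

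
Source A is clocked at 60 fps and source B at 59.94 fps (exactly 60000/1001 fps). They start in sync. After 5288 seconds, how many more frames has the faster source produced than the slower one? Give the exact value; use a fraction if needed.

317280/1001 frames

A emits 60 × 5288 = 317280 frames; B emits 60000/1001 × 5288 = 317280000/1001.
Difference = 317280/1001 frames (≈ 316.9630); B is behind A.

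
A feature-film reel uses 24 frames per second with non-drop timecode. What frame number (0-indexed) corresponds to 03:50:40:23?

332183

Total seconds to the label: (3 × 3600 + 50 × 60 + 40) = 13840.
Frame index = 13840 × 24 + 23 = 332183.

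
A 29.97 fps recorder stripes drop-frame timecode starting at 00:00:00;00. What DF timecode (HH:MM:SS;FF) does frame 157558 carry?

Each 10-minute DF block holds 10 × 60 × 30 − 9 × 2 = 17982 frames. 157558 ÷ 17982 → 8 full blocks, remainder 13702.
Within the partial block the first minute is 1800 frames and each further minute 1798, so 7 further minute boundaries passed. Total skipped labels = 18 × 8 + 2 × 7 = 158.
Non-drop label index = 157558 + 158 = 157716; at 30 labels/s that is 01:27:37:06, i.e. DF 01:27:37;06.

01:27:37;06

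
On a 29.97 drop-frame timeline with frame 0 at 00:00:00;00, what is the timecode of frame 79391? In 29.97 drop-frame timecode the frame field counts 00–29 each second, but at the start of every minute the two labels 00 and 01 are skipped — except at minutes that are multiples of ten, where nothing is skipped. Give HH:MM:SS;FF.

00:44:09;01

Ten DF minutes hold 17982 frames, so frame 79391 lies in block 4 (frames 71928–89909) with 7463 frames into that block.
The block's first minute is 1800 frames and the rest 1798 each; 7463 frames reaches minute 4, so 4 × 18 + 4 × 2 = 80 labels have been skipped so far.
Adding those back, label number 79391 + 80 = 79471 at 30 labels/s is 2649 s + 1 f = 0 h 44 min 9 s frame 1, i.e. 00:44:09;01.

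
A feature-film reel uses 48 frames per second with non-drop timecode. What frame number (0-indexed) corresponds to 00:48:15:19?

frame 138979

Total seconds to the label: (0 × 3600 + 48 × 60 + 15) = 2895.
Frame index = 2895 × 48 + 19 = 138979.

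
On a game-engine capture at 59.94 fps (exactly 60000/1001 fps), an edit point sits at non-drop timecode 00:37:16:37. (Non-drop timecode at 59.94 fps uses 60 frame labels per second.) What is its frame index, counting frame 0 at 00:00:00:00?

Total seconds to the label: (0 × 3600 + 37 × 60 + 16) = 2236.
Frame index = 2236 × 60 + 37 = 134197.

134197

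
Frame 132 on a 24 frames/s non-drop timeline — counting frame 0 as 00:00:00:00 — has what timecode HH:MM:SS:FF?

132 ÷ 24 = 5 full seconds, remainder 12 frames.
5 s = 0 h 0 min 5 s.
Timecode: 00:00:05:12.

00:00:05:12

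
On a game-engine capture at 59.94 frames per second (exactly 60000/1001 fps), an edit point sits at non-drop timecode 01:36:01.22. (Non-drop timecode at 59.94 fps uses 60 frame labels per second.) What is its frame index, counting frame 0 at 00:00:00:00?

frame 345682

Total seconds to the label: (1 × 3600 + 36 × 60 + 1) = 5761.
Frame index = 5761 × 60 + 22 = 345682.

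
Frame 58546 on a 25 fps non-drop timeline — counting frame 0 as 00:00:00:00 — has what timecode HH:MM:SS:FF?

58546 ÷ 25 = 2341 full seconds, remainder 21 frames.
2341 s = 0 h 39 min 1 s.
Timecode: 00:39:01:21.

00:39:01:21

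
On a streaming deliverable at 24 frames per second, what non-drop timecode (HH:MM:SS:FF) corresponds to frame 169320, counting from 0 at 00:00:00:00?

169320 ÷ 24 = 7055 full seconds, remainder 0 frames.
7055 s = 1 h 57 min 35 s.
Timecode: 01:57:35:00.

01:57:35:00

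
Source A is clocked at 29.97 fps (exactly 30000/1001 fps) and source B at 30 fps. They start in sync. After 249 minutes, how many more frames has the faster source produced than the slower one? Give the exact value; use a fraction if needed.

448200/1001 frames

249 min = 14940 s.
A emits 30000/1001 × 14940 = 448200000/1001 frames; B emits 30 × 14940 = 448200.
Difference = 448200/1001 frames (≈ 447.7522); B is ahead of A.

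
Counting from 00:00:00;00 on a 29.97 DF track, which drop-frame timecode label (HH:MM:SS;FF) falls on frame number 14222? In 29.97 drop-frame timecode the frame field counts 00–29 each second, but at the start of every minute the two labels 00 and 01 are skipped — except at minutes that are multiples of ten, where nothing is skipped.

Each 10-minute DF block holds 10 × 60 × 30 − 9 × 2 = 17982 frames. 14222 ÷ 17982 → 0 full blocks, remainder 14222.
Within the partial block the first minute is 1800 frames and each further minute 1798, so 7 further minute boundaries passed. Total skipped labels = 18 × 0 + 2 × 7 = 14.
Non-drop label index = 14222 + 14 = 14236; at 30 labels/s that is 00:07:54:16, i.e. DF 00:07:54;16.

00:07:54;16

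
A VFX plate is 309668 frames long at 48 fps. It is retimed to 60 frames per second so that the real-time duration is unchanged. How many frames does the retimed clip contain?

387085 frames

Target frames = source frames × (target rate / source rate) = 309668 × (60)/(48) = 309668 × 5/4 = 387085.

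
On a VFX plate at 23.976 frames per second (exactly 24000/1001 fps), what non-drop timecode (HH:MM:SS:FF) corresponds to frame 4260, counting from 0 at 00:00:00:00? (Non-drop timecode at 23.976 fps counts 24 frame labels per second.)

4260 ÷ 24 = 177 full seconds, remainder 12 frames.
177 s = 0 h 2 min 57 s.
Timecode: 00:02:57:12.

00:02:57:12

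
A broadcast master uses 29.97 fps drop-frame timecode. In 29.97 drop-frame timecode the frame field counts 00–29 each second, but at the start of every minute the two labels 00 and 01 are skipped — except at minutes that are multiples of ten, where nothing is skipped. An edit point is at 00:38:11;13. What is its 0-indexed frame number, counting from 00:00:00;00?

68673

As if non-drop at 30 labels/s: (0 × 3600 + 38 × 60 + 11) × 30 + 13 = 68743.
Minute boundaries passed: 38; those not divisible by 10: 38 − 3 = 35; dropped labels = 2 × 35 = 70.
Actual frame index = 68743 − 70 = 68673.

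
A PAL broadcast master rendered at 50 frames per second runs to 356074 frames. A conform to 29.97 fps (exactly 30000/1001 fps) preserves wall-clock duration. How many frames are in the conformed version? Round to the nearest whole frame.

213431 frames

Frames at target rate = 356074 × (30000/1001) / (50) = 213644400/1001 ≈ 213430.969.
Nearest whole frame: 213431.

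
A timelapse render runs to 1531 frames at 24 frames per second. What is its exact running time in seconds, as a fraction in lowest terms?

1531/24 seconds

Running time = 1531 ÷ (24) = 1531 × 1/24 = 1531/24 s.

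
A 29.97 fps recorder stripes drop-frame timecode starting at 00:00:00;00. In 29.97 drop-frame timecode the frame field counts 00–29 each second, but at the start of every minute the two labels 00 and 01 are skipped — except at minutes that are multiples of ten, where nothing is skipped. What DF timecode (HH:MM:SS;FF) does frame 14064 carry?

Ten DF minutes hold 17982 frames, so frame 14064 lies in block 0 (frames 0–17981) with 14064 frames into that block.
The block's first minute is 1800 frames and the rest 1798 each; 14064 frames reaches minute 7, so 0 × 18 + 7 × 2 = 14 labels have been skipped so far.
Adding those back, label number 14064 + 14 = 14078 at 30 labels/s is 469 s + 8 f = 0 h 7 min 49 s frame 8, i.e. 00:07:49;08.

00:07:49;08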